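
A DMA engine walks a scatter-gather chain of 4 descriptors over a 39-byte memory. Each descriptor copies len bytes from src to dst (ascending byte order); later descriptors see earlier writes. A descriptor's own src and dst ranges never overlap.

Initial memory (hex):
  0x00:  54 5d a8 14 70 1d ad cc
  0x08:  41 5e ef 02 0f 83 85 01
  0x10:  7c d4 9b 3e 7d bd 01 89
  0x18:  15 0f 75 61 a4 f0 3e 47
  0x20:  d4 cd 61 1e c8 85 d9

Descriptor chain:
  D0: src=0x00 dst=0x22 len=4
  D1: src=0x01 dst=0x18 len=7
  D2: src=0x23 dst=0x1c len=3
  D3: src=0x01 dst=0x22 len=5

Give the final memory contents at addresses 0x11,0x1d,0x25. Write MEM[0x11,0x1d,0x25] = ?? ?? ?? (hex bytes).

MEM[0x11,0x1d,0x25] = d4 a8 70

  after D0: wrote 4B at 0x22 = 545da814
  after D1: wrote 7B at 0x18 = 5da814701dadcc
  after D2: wrote 3B at 0x1c = 5da814
  after D3: wrote 5B at 0x22 = 5da814701d
query mem[0x11]=0xd4, mem[0x1d]=0xa8, mem[0x25]=0x70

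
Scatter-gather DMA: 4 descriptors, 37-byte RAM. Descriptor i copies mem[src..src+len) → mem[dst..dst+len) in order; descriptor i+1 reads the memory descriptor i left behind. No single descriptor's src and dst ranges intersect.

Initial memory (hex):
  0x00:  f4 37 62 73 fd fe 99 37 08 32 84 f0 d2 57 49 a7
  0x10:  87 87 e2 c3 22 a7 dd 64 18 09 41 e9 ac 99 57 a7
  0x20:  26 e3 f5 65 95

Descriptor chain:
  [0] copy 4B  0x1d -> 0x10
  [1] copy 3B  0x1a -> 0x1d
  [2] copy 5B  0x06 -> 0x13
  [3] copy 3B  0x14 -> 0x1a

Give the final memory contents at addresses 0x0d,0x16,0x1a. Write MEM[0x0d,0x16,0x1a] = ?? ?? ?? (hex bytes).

MEM[0x0d,0x16,0x1a] = 57 32 37

D0: mem[0x10..0x13] <- [99 57 a7 26]
D1: mem[0x1d..0x1f] <- [41 e9 ac]
D2: mem[0x13..0x17] <- [99 37 08 32 84]
D3: mem[0x1a..0x1c] <- [37 08 32]
query mem[0x0d]=0x57, mem[0x16]=0x32, mem[0x1a]=0x37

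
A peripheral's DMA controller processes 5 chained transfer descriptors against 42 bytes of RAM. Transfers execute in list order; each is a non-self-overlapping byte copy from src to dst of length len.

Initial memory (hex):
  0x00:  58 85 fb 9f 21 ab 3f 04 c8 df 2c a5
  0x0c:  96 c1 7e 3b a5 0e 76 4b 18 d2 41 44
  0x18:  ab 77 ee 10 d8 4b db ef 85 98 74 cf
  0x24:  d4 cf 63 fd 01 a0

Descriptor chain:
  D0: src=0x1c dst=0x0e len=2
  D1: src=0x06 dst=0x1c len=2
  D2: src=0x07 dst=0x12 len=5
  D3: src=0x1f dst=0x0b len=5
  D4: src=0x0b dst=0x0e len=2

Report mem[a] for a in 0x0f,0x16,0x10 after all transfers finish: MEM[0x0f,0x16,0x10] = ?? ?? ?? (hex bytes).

D0: mem[0x0e..0x0f] <- [d8 4b]
D1: mem[0x1c..0x1d] <- [3f 04]
D2: mem[0x12..0x16] <- [04 c8 df 2c a5]
D3: mem[0x0b..0x0f] <- [ef 85 98 74 cf]
D4: mem[0x0e..0x0f] <- [ef 85]
query mem[0x0f]=0x85, mem[0x16]=0xa5, mem[0x10]=0xa5

MEM[0x0f,0x16,0x10] = 85 a5 a5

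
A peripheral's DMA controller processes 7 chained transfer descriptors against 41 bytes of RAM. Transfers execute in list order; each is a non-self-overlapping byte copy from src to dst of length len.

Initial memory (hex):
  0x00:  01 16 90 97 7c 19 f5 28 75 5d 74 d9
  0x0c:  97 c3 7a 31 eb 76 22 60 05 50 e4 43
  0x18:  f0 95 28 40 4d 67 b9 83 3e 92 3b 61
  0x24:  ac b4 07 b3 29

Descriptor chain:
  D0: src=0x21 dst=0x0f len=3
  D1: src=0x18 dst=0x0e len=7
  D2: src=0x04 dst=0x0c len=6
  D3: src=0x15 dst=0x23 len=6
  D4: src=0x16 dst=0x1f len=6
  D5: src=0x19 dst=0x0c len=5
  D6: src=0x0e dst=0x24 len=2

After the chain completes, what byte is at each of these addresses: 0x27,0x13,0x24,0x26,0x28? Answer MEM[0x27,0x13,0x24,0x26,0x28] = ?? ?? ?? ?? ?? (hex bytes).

MEM[0x27,0x13,0x24,0x26,0x28] = 95 67 40 f0 28

D0: mem[0x0f..0x11] <- [92 3b 61]
D1: mem[0x0e..0x14] <- [f0 95 28 40 4d 67 b9]
D2: mem[0x0c..0x11] <- [7c 19 f5 28 75 5d]
D3: mem[0x23..0x28] <- [50 e4 43 f0 95 28]
D4: mem[0x1f..0x24] <- [e4 43 f0 95 28 40]
D5: mem[0x0c..0x10] <- [95 28 40 4d 67]
D6: mem[0x24..0x25] <- [40 4d]
query mem[0x27]=0x95, mem[0x13]=0x67, mem[0x24]=0x40, mem[0x26]=0xf0, mem[0x28]=0x28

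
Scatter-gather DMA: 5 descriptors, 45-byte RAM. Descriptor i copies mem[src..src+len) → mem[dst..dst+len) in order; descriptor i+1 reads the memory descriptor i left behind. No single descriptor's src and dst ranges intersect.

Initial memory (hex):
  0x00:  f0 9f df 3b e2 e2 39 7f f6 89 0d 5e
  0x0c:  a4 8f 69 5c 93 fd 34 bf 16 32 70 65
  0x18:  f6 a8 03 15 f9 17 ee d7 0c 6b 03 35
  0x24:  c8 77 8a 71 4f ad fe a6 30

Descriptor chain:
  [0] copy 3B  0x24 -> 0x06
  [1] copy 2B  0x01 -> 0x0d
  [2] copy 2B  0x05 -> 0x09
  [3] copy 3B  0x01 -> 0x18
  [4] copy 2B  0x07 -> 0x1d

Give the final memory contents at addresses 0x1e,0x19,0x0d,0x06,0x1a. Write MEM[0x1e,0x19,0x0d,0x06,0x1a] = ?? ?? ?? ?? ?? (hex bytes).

#0 dst[0x06+3] := {0xc8,0x77,0x8a}
#1 dst[0x0d+2] := {0x9f,0xdf}
#2 dst[0x09+2] := {0xe2,0xc8}
#3 dst[0x18+3] := {0x9f,0xdf,0x3b}
#4 dst[0x1d+2] := {0x77,0x8a}
query mem[0x1e]=0x8a, mem[0x19]=0xdf, mem[0x0d]=0x9f, mem[0x06]=0xc8, mem[0x1a]=0x3b

MEM[0x1e,0x19,0x0d,0x06,0x1a] = 8a df 9f c8 3b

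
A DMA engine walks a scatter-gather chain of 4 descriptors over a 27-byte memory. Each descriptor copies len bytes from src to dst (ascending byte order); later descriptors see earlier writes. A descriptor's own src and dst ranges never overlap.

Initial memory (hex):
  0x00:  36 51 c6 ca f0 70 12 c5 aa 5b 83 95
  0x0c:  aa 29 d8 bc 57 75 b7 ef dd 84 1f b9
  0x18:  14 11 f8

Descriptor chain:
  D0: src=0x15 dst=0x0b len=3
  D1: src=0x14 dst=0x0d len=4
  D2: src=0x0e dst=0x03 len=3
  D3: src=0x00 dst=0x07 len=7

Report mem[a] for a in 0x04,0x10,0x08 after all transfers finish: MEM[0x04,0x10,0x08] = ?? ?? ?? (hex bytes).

#0 dst[0x0b+3] := {0x84,0x1f,0xb9}
#1 dst[0x0d+4] := {0xdd,0x84,0x1f,0xb9}
#2 dst[0x03+3] := {0x84,0x1f,0xb9}
#3 dst[0x07+7] := {0x36,0x51,0xc6,0x84,0x1f,0xb9,0x12}
query mem[0x04]=0x1f, mem[0x10]=0xb9, mem[0x08]=0x51

MEM[0x04,0x10,0x08] = 1f b9 51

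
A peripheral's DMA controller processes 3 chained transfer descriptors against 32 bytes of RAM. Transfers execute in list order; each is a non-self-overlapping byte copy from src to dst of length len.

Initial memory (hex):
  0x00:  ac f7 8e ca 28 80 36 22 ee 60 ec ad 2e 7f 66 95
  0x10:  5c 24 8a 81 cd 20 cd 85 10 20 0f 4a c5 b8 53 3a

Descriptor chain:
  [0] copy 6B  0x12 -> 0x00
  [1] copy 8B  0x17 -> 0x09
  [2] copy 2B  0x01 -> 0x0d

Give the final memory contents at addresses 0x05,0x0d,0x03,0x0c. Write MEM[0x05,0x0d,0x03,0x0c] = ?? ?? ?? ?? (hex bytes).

[0] 0x12->0x00 len=6 : 8a 81 cd 20 cd 85
[1] 0x17->0x09 len=8 : 85 10 20 0f 4a c5 b8 53
[2] 0x01->0x0d len=2 : 81 cd
query mem[0x05]=0x85, mem[0x0d]=0x81, mem[0x03]=0x20, mem[0x0c]=0x0f

MEM[0x05,0x0d,0x03,0x0c] = 85 81 20 0f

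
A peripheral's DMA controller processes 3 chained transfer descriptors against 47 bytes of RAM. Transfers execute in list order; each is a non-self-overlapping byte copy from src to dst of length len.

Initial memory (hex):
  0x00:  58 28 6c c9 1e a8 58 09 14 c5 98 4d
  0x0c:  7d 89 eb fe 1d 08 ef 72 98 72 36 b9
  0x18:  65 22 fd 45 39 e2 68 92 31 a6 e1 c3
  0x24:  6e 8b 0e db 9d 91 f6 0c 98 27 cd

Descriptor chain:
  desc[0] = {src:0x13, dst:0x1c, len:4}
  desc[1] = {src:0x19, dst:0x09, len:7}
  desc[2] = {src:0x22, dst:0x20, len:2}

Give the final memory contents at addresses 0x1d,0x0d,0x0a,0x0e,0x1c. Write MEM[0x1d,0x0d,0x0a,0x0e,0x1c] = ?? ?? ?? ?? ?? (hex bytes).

MEM[0x1d,0x0d,0x0a,0x0e,0x1c] = 98 98 fd 72 72

#0 dst[0x1c+4] := {0x72,0x98,0x72,0x36}
#1 dst[0x09+7] := {0x22,0xfd,0x45,0x72,0x98,0x72,0x36}
#2 dst[0x20+2] := {0xe1,0xc3}
query mem[0x1d]=0x98, mem[0x0d]=0x98, mem[0x0a]=0xfd, mem[0x0e]=0x72, mem[0x1c]=0x72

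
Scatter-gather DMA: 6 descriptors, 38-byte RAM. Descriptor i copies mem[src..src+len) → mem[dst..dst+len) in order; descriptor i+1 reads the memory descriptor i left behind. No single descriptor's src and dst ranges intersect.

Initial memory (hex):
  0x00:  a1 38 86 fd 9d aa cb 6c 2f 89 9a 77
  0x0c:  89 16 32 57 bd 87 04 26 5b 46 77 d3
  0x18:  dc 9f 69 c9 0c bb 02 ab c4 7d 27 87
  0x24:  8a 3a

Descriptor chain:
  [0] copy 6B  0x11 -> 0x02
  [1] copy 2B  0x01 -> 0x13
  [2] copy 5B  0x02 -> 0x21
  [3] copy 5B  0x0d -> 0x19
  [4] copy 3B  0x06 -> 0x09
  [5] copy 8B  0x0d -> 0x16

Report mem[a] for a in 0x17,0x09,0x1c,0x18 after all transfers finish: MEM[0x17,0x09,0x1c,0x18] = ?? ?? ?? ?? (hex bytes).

MEM[0x17,0x09,0x1c,0x18] = 32 46 38 57

#0 dst[0x02+6] := {0x87,0x04,0x26,0x5b,0x46,0x77}
#1 dst[0x13+2] := {0x38,0x87}
#2 dst[0x21+5] := {0x87,0x04,0x26,0x5b,0x46}
#3 dst[0x19+5] := {0x16,0x32,0x57,0xbd,0x87}
#4 dst[0x09+3] := {0x46,0x77,0x2f}
#5 dst[0x16+8] := {0x16,0x32,0x57,0xbd,0x87,0x04,0x38,0x87}
query mem[0x17]=0x32, mem[0x09]=0x46, mem[0x1c]=0x38, mem[0x18]=0x57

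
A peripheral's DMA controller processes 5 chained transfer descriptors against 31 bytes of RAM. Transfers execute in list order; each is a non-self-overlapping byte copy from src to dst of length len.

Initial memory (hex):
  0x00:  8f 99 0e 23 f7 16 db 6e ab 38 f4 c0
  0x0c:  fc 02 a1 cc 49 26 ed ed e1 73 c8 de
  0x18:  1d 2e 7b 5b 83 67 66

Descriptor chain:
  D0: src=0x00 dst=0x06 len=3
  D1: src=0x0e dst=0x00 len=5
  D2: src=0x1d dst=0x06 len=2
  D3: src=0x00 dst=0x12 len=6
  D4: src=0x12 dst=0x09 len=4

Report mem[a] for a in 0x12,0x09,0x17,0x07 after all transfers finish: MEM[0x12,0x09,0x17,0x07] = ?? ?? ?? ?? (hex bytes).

  after D0: wrote 3B at 0x06 = 8f990e
  after D1: wrote 5B at 0x00 = a1cc4926ed
  after D2: wrote 2B at 0x06 = 6766
  after D3: wrote 6B at 0x12 = a1cc4926ed16
  after D4: wrote 4B at 0x09 = a1cc4926
query mem[0x12]=0xa1, mem[0x09]=0xa1, mem[0x17]=0x16, mem[0x07]=0x66

MEM[0x12,0x09,0x17,0x07] = a1 a1 16 66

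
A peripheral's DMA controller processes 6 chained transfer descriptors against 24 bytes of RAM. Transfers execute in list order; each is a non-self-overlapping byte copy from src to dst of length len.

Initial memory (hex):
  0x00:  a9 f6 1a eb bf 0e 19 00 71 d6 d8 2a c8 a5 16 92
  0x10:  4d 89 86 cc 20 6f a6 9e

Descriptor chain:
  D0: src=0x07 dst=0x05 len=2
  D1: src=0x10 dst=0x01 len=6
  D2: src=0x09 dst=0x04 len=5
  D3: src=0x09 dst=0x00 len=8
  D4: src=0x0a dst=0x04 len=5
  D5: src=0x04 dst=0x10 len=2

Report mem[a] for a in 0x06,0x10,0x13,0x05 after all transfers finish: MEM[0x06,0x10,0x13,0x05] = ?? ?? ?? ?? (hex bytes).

MEM[0x06,0x10,0x13,0x05] = c8 d8 cc 2a

[0] 0x07->0x05 len=2 : 00 71
[1] 0x10->0x01 len=6 : 4d 89 86 cc 20 6f
[2] 0x09->0x04 len=5 : d6 d8 2a c8 a5
[3] 0x09->0x00 len=8 : d6 d8 2a c8 a5 16 92 4d
[4] 0x0a->0x04 len=5 : d8 2a c8 a5 16
[5] 0x04->0x10 len=2 : d8 2a
query mem[0x06]=0xc8, mem[0x10]=0xd8, mem[0x13]=0xcc, mem[0x05]=0x2a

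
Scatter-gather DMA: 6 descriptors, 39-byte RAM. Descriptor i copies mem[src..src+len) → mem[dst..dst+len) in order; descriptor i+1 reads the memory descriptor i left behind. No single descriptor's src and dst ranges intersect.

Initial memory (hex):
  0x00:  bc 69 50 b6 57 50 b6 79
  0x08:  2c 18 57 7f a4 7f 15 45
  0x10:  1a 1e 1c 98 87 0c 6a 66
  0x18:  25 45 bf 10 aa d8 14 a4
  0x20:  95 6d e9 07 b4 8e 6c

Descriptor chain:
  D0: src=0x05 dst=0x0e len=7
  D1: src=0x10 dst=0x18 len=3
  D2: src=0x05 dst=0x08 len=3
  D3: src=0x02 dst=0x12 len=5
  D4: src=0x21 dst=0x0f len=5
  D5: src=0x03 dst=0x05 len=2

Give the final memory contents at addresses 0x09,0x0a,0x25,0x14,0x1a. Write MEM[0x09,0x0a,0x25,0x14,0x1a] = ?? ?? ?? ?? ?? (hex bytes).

  after D0: wrote 7B at 0x0e = 50b6792c18577f
  after D1: wrote 3B at 0x18 = 792c18
  after D2: wrote 3B at 0x08 = 50b679
  after D3: wrote 5B at 0x12 = 50b65750b6
  after D4: wrote 5B at 0x0f = 6de907b48e
  after D5: wrote 2B at 0x05 = b657
query mem[0x09]=0xb6, mem[0x0a]=0x79, mem[0x25]=0x8e, mem[0x14]=0x57, mem[0x1a]=0x18

MEM[0x09,0x0a,0x25,0x14,0x1a] = b6 79 8e 57 18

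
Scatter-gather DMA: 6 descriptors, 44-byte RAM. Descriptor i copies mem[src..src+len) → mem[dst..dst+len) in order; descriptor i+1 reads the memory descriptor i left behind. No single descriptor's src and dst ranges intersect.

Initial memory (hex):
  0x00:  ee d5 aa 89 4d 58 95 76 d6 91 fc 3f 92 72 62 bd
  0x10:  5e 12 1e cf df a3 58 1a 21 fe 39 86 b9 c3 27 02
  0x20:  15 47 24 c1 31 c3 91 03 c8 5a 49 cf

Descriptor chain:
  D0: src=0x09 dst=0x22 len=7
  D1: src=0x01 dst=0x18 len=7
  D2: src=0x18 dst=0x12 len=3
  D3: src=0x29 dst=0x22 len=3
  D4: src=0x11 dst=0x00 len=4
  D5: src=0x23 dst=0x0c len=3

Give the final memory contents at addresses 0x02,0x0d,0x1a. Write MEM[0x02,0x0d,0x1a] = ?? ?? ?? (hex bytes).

MEM[0x02,0x0d,0x1a] = aa cf 89

#0 dst[0x22+7] := {0x91,0xfc,0x3f,0x92,0x72,0x62,0xbd}
#1 dst[0x18+7] := {0xd5,0xaa,0x89,0x4d,0x58,0x95,0x76}
#2 dst[0x12+3] := {0xd5,0xaa,0x89}
#3 dst[0x22+3] := {0x5a,0x49,0xcf}
#4 dst[0x00+4] := {0x12,0xd5,0xaa,0x89}
#5 dst[0x0c+3] := {0x49,0xcf,0x92}
query mem[0x02]=0xaa, mem[0x0d]=0xcf, mem[0x1a]=0x89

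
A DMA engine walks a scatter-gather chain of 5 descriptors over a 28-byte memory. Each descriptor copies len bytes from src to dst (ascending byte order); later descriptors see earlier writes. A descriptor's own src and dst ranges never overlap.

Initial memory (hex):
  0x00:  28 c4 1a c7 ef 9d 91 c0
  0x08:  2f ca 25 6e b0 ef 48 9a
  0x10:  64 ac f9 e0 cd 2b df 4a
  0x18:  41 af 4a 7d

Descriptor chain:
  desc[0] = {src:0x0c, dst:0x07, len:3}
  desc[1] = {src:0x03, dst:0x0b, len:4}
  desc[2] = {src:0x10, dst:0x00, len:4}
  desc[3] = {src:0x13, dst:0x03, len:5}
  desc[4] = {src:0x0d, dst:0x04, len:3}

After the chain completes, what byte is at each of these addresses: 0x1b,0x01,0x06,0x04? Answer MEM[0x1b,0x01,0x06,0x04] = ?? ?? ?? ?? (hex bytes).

D0: mem[0x07..0x09] <- [b0 ef 48]
D1: mem[0x0b..0x0e] <- [c7 ef 9d 91]
D2: mem[0x00..0x03] <- [64 ac f9 e0]
D3: mem[0x03..0x07] <- [e0 cd 2b df 4a]
D4: mem[0x04..0x06] <- [9d 91 9a]
query mem[0x1b]=0x7d, mem[0x01]=0xac, mem[0x06]=0x9a, mem[0x04]=0x9d

MEM[0x1b,0x01,0x06,0x04] = 7d ac 9a 9d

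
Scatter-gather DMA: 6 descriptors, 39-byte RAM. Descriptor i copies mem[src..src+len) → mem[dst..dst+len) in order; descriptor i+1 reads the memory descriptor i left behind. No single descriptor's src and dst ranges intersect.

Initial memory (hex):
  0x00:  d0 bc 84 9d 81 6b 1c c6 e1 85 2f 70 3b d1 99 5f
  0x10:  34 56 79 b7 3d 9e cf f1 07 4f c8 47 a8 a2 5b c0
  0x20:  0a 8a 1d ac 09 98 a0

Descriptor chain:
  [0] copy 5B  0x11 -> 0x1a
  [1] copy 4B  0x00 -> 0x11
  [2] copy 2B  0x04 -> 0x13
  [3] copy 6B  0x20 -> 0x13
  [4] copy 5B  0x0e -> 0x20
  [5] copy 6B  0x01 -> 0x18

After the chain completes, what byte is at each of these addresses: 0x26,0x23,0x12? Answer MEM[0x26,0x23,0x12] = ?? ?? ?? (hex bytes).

#0 dst[0x1a+5] := {0x56,0x79,0xb7,0x3d,0x9e}
#1 dst[0x11+4] := {0xd0,0xbc,0x84,0x9d}
#2 dst[0x13+2] := {0x81,0x6b}
#3 dst[0x13+6] := {0x0a,0x8a,0x1d,0xac,0x09,0x98}
#4 dst[0x20+5] := {0x99,0x5f,0x34,0xd0,0xbc}
#5 dst[0x18+6] := {0xbc,0x84,0x9d,0x81,0x6b,0x1c}
query mem[0x26]=0xa0, mem[0x23]=0xd0, mem[0x12]=0xbc

MEM[0x26,0x23,0x12] = a0 d0 bc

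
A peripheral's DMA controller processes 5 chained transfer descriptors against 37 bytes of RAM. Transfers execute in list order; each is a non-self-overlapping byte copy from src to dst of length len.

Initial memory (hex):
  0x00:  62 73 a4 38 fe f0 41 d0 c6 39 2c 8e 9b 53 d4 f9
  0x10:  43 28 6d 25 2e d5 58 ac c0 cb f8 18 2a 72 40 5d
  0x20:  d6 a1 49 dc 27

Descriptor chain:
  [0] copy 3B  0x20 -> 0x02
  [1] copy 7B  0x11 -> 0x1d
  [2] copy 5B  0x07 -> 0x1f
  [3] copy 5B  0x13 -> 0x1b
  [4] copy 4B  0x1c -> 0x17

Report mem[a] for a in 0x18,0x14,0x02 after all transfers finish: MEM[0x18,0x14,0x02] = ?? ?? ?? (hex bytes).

MEM[0x18,0x14,0x02] = d5 2e d6

#0 dst[0x02+3] := {0xd6,0xa1,0x49}
#1 dst[0x1d+7] := {0x28,0x6d,0x25,0x2e,0xd5,0x58,0xac}
#2 dst[0x1f+5] := {0xd0,0xc6,0x39,0x2c,0x8e}
#3 dst[0x1b+5] := {0x25,0x2e,0xd5,0x58,0xac}
#4 dst[0x17+4] := {0x2e,0xd5,0x58,0xac}
query mem[0x18]=0xd5, mem[0x14]=0x2e, mem[0x02]=0xd6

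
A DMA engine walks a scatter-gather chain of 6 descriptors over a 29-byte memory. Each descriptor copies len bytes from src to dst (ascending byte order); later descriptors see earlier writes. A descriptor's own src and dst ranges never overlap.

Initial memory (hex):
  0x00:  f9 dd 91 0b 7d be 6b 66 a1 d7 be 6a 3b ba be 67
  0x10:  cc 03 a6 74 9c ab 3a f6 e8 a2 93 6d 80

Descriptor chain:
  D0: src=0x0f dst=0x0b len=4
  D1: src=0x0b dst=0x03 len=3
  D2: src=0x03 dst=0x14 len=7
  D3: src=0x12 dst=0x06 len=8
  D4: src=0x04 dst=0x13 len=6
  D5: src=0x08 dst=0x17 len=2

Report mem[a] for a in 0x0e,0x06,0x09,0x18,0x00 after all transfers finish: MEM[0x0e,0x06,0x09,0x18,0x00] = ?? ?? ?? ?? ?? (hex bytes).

  after D0: wrote 4B at 0x0b = 67cc03a6
  after D1: wrote 3B at 0x03 = 67cc03
  after D2: wrote 7B at 0x14 = 67cc036b66a1d7
  after D3: wrote 8B at 0x06 = a67467cc036b66a1
  after D4: wrote 6B at 0x13 = cc03a67467cc
  after D5: wrote 2B at 0x17 = 67cc
query mem[0x0e]=0xa6, mem[0x06]=0xa6, mem[0x09]=0xcc, mem[0x18]=0xcc, mem[0x00]=0xf9

MEM[0x0e,0x06,0x09,0x18,0x00] = a6 a6 cc cc f9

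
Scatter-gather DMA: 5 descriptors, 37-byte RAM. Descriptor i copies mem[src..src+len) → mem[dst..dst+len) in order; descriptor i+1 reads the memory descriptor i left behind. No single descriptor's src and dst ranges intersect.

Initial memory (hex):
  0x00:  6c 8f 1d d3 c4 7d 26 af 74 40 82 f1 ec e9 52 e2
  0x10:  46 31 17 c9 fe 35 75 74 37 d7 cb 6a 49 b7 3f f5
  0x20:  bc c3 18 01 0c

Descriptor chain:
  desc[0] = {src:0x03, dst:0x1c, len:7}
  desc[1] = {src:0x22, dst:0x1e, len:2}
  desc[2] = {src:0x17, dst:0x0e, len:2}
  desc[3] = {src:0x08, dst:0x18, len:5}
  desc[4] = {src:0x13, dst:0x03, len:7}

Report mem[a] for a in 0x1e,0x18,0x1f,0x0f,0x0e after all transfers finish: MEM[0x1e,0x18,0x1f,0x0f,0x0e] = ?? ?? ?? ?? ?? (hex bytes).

MEM[0x1e,0x18,0x1f,0x0f,0x0e] = 40 74 01 37 74

  after D0: wrote 7B at 0x1c = d3c47d26af7440
  after D1: wrote 2B at 0x1e = 4001
  after D2: wrote 2B at 0x0e = 7437
  after D3: wrote 5B at 0x18 = 744082f1ec
  after D4: wrote 7B at 0x03 = c9fe3575747440
query mem[0x1e]=0x40, mem[0x18]=0x74, mem[0x1f]=0x01, mem[0x0f]=0x37, mem[0x0e]=0x74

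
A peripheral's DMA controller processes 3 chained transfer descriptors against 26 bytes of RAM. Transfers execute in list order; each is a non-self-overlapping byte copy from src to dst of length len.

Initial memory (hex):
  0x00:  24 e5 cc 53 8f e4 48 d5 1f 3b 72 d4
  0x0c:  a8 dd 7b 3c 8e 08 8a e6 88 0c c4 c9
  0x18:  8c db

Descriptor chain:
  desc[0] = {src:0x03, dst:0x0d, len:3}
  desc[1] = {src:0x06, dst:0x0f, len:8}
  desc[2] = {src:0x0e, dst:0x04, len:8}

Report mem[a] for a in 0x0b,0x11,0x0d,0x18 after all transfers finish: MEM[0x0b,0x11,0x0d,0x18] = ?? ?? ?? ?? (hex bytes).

[0] 0x03->0x0d len=3 : 53 8f e4
[1] 0x06->0x0f len=8 : 48 d5 1f 3b 72 d4 a8 53
[2] 0x0e->0x04 len=8 : 8f 48 d5 1f 3b 72 d4 a8
query mem[0x0b]=0xa8, mem[0x11]=0x1f, mem[0x0d]=0x53, mem[0x18]=0x8c

MEM[0x0b,0x11,0x0d,0x18] = a8 1f 53 8c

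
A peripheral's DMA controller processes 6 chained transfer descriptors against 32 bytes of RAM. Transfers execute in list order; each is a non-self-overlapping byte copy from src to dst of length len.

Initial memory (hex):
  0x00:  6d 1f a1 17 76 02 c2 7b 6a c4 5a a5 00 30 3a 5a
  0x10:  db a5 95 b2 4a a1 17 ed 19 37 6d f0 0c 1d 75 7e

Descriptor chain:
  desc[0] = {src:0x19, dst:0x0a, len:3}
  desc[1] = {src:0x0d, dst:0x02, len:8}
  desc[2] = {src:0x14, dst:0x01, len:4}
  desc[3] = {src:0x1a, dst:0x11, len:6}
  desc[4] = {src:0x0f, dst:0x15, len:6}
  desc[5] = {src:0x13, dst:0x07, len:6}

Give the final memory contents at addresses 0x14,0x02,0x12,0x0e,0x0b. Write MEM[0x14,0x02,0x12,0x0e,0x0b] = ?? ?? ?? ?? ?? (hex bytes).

D0: mem[0x0a..0x0c] <- [37 6d f0]
D1: mem[0x02..0x09] <- [30 3a 5a db a5 95 b2 4a]
D2: mem[0x01..0x04] <- [4a a1 17 ed]
D3: mem[0x11..0x16] <- [6d f0 0c 1d 75 7e]
D4: mem[0x15..0x1a] <- [5a db 6d f0 0c 1d]
D5: mem[0x07..0x0c] <- [0c 1d 5a db 6d f0]
query mem[0x14]=0x1d, mem[0x02]=0xa1, mem[0x12]=0xf0, mem[0x0e]=0x3a, mem[0x0b]=0x6d

MEM[0x14,0x02,0x12,0x0e,0x0b] = 1d a1 f0 3a 6d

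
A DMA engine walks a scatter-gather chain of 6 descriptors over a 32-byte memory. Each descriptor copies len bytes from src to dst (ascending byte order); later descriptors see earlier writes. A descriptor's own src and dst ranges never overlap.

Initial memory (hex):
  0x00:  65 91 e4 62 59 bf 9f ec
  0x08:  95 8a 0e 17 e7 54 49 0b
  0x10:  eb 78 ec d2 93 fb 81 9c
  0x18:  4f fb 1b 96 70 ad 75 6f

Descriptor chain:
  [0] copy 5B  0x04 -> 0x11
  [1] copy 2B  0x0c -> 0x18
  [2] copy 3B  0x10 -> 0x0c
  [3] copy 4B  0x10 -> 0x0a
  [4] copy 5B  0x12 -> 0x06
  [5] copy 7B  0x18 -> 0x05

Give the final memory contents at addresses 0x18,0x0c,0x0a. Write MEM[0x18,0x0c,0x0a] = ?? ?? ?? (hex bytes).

[0] 0x04->0x11 len=5 : 59 bf 9f ec 95
[1] 0x0c->0x18 len=2 : e7 54
[2] 0x10->0x0c len=3 : eb 59 bf
[3] 0x10->0x0a len=4 : eb 59 bf 9f
[4] 0x12->0x06 len=5 : bf 9f ec 95 81
[5] 0x18->0x05 len=7 : e7 54 1b 96 70 ad 75
query mem[0x18]=0xe7, mem[0x0c]=0xbf, mem[0x0a]=0xad

MEM[0x18,0x0c,0x0a] = e7 bf ad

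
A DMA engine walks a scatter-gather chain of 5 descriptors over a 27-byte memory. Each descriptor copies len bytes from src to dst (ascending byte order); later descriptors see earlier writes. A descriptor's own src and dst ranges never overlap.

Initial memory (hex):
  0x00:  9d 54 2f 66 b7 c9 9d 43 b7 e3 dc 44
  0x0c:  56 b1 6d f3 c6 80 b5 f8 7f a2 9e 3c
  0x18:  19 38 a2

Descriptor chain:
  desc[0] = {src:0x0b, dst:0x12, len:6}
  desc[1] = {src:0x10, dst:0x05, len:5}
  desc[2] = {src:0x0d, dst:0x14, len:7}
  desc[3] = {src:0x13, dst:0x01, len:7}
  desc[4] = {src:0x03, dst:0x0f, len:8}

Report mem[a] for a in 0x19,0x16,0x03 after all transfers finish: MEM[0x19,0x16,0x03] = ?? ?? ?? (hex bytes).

D0: mem[0x12..0x17] <- [44 56 b1 6d f3 c6]
D1: mem[0x05..0x09] <- [c6 80 44 56 b1]
D2: mem[0x14..0x1a] <- [b1 6d f3 c6 80 44 56]
D3: mem[0x01..0x07] <- [56 b1 6d f3 c6 80 44]
D4: mem[0x0f..0x16] <- [6d f3 c6 80 44 56 b1 dc]
query mem[0x19]=0x44, mem[0x16]=0xdc, mem[0x03]=0x6d

MEM[0x19,0x16,0x03] = 44 dc 6d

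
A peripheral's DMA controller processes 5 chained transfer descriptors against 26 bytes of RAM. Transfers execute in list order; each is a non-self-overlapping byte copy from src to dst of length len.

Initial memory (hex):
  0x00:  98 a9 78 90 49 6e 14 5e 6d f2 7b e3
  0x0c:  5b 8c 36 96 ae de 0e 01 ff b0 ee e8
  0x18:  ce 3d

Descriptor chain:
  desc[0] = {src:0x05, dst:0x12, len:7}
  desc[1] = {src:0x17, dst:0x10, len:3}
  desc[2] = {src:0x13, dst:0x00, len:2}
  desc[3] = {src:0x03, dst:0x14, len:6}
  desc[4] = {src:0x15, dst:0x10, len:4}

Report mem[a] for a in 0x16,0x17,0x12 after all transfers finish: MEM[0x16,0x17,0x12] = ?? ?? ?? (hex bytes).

MEM[0x16,0x17,0x12] = 6e 14 14

#0 dst[0x12+7] := {0x6e,0x14,0x5e,0x6d,0xf2,0x7b,0xe3}
#1 dst[0x10+3] := {0x7b,0xe3,0x3d}
#2 dst[0x00+2] := {0x14,0x5e}
#3 dst[0x14+6] := {0x90,0x49,0x6e,0x14,0x5e,0x6d}
#4 dst[0x10+4] := {0x49,0x6e,0x14,0x5e}
query mem[0x16]=0x6e, mem[0x17]=0x14, mem[0x12]=0x14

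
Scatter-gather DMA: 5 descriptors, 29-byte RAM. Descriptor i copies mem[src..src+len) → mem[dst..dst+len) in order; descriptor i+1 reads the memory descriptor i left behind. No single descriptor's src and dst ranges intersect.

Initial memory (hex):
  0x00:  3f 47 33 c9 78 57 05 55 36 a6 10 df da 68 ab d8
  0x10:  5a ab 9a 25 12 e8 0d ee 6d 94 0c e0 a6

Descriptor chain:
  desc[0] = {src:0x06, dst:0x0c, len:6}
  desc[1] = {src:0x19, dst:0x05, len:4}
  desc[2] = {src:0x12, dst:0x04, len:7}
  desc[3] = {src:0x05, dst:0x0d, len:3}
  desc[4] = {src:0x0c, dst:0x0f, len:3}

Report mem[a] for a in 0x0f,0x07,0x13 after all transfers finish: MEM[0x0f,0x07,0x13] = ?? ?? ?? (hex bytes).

MEM[0x0f,0x07,0x13] = 05 e8 25

[0] 0x06->0x0c len=6 : 05 55 36 a6 10 df
[1] 0x19->0x05 len=4 : 94 0c e0 a6
[2] 0x12->0x04 len=7 : 9a 25 12 e8 0d ee 6d
[3] 0x05->0x0d len=3 : 25 12 e8
[4] 0x0c->0x0f len=3 : 05 25 12
query mem[0x0f]=0x05, mem[0x07]=0xe8, mem[0x13]=0x25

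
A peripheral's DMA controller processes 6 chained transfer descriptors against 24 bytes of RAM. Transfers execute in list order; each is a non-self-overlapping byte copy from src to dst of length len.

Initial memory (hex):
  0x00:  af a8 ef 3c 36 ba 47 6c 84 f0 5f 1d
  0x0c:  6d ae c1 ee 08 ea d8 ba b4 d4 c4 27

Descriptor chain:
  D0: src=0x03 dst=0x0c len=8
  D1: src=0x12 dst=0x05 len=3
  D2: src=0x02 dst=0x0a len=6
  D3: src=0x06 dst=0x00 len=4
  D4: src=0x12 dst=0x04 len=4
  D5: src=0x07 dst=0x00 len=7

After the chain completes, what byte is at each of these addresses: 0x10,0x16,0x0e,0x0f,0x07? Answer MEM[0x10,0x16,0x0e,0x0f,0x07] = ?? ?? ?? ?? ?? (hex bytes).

  after D0: wrote 8B at 0x0c = 3c36ba476c84f05f
  after D1: wrote 3B at 0x05 = f05fb4
  after D2: wrote 6B at 0x0a = ef3c36f05fb4
  after D3: wrote 4B at 0x00 = 5fb484f0
  after D4: wrote 4B at 0x04 = f05fb4d4
  after D5: wrote 7B at 0x00 = d484f0ef3c36f0
query mem[0x10]=0x6c, mem[0x16]=0xc4, mem[0x0e]=0x5f, mem[0x0f]=0xb4, mem[0x07]=0xd4

MEM[0x10,0x16,0x0e,0x0f,0x07] = 6c c4 5f b4 d4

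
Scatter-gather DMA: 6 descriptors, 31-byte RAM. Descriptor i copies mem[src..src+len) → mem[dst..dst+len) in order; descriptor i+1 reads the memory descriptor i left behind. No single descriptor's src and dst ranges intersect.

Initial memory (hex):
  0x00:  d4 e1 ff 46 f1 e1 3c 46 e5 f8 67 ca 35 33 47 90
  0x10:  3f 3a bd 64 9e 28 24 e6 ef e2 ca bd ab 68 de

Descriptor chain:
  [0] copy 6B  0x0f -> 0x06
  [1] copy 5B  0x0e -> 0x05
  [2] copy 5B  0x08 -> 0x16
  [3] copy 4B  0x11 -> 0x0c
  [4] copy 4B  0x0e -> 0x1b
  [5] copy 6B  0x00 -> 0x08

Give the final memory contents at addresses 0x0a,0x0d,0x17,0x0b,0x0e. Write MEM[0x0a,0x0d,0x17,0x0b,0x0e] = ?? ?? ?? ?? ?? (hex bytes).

D0: mem[0x06..0x0b] <- [90 3f 3a bd 64 9e]
D1: mem[0x05..0x09] <- [47 90 3f 3a bd]
D2: mem[0x16..0x1a] <- [3a bd 64 9e 35]
D3: mem[0x0c..0x0f] <- [3a bd 64 9e]
D4: mem[0x1b..0x1e] <- [64 9e 3f 3a]
D5: mem[0x08..0x0d] <- [d4 e1 ff 46 f1 47]
query mem[0x0a]=0xff, mem[0x0d]=0x47, mem[0x17]=0xbd, mem[0x0b]=0x46, mem[0x0e]=0x64

MEM[0x0a,0x0d,0x17,0x0b,0x0e] = ff 47 bd 46 64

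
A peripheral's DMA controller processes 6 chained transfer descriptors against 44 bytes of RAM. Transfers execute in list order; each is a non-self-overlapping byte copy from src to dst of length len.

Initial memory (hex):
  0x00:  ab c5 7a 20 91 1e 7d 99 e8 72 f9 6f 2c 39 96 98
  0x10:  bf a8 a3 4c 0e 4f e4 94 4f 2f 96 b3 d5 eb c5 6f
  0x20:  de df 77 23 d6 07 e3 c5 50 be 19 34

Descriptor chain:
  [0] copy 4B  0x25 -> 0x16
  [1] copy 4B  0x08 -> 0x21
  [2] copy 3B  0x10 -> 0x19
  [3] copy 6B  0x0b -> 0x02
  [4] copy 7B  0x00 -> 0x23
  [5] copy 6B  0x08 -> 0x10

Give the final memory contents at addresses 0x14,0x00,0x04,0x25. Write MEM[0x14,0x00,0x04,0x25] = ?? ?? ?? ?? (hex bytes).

MEM[0x14,0x00,0x04,0x25] = 2c ab 39 6f

[0] 0x25->0x16 len=4 : 07 e3 c5 50
[1] 0x08->0x21 len=4 : e8 72 f9 6f
[2] 0x10->0x19 len=3 : bf a8 a3
[3] 0x0b->0x02 len=6 : 6f 2c 39 96 98 bf
[4] 0x00->0x23 len=7 : ab c5 6f 2c 39 96 98
[5] 0x08->0x10 len=6 : e8 72 f9 6f 2c 39
query mem[0x14]=0x2c, mem[0x00]=0xab, mem[0x04]=0x39, mem[0x25]=0x6f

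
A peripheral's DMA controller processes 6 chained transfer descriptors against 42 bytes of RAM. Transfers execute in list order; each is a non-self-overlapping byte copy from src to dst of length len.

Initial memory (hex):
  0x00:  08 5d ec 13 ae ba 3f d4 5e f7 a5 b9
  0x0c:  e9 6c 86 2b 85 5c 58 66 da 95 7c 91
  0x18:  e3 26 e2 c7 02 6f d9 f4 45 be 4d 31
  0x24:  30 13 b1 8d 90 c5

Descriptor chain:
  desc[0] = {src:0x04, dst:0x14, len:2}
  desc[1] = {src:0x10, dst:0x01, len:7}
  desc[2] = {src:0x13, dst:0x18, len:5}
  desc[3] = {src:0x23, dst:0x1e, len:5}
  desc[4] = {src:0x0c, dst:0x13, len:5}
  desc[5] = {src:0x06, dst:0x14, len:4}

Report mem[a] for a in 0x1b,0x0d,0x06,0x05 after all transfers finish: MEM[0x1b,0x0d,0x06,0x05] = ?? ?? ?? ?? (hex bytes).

D0: mem[0x14..0x15] <- [ae ba]
D1: mem[0x01..0x07] <- [85 5c 58 66 ae ba 7c]
D2: mem[0x18..0x1c] <- [66 ae ba 7c 91]
D3: mem[0x1e..0x22] <- [31 30 13 b1 8d]
D4: mem[0x13..0x17] <- [e9 6c 86 2b 85]
D5: mem[0x14..0x17] <- [ba 7c 5e f7]
query mem[0x1b]=0x7c, mem[0x0d]=0x6c, mem[0x06]=0xba, mem[0x05]=0xae

MEM[0x1b,0x0d,0x06,0x05] = 7c 6c ba ae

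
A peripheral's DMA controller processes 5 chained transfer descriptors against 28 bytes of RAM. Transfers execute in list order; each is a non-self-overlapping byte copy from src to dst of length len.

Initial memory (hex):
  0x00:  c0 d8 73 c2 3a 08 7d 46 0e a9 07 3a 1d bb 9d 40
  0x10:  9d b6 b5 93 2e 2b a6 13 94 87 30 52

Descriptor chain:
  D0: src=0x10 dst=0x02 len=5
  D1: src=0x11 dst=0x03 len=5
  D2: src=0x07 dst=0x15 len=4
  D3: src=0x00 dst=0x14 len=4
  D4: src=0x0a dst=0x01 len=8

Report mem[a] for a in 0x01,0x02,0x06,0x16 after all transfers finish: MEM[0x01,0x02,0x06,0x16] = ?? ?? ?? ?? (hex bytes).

MEM[0x01,0x02,0x06,0x16] = 07 3a 40 9d

  after D0: wrote 5B at 0x02 = 9db6b5932e
  after D1: wrote 5B at 0x03 = b6b5932e2b
  after D2: wrote 4B at 0x15 = 2b0ea907
  after D3: wrote 4B at 0x14 = c0d89db6
  after D4: wrote 8B at 0x01 = 073a1dbb9d409db6
query mem[0x01]=0x07, mem[0x02]=0x3a, mem[0x06]=0x40, mem[0x16]=0x9d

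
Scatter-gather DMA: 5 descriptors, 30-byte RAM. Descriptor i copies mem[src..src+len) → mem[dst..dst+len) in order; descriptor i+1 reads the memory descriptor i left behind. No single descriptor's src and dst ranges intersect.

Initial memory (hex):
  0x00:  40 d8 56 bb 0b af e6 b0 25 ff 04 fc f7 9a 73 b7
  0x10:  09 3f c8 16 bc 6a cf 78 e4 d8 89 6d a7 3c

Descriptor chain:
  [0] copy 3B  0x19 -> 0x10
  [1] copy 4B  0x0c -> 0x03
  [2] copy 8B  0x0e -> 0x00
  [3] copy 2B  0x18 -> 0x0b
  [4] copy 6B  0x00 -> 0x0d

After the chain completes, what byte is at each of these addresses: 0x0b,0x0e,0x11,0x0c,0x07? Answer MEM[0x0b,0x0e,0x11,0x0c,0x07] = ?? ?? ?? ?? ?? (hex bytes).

D0: mem[0x10..0x12] <- [d8 89 6d]
D1: mem[0x03..0x06] <- [f7 9a 73 b7]
D2: mem[0x00..0x07] <- [73 b7 d8 89 6d 16 bc 6a]
D3: mem[0x0b..0x0c] <- [e4 d8]
D4: mem[0x0d..0x12] <- [73 b7 d8 89 6d 16]
query mem[0x0b]=0xe4, mem[0x0e]=0xb7, mem[0x11]=0x6d, mem[0x0c]=0xd8, mem[0x07]=0x6a

MEM[0x0b,0x0e,0x11,0x0c,0x07] = e4 b7 6d d8 6a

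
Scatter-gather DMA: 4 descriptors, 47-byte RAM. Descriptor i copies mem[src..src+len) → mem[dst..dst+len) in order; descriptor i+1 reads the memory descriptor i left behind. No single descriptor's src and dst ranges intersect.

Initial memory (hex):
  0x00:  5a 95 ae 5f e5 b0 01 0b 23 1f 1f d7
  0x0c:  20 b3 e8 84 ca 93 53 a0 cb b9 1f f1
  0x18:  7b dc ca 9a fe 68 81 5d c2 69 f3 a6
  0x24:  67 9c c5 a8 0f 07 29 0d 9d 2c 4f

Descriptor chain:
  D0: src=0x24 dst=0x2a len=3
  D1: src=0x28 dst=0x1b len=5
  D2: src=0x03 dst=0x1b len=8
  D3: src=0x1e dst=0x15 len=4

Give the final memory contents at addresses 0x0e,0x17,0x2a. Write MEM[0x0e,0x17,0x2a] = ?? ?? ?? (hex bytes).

MEM[0x0e,0x17,0x2a] = e8 23 67

#0 dst[0x2a+3] := {0x67,0x9c,0xc5}
#1 dst[0x1b+5] := {0x0f,0x07,0x67,0x9c,0xc5}
#2 dst[0x1b+8] := {0x5f,0xe5,0xb0,0x01,0x0b,0x23,0x1f,0x1f}
#3 dst[0x15+4] := {0x01,0x0b,0x23,0x1f}
query mem[0x0e]=0xe8, mem[0x17]=0x23, mem[0x2a]=0x67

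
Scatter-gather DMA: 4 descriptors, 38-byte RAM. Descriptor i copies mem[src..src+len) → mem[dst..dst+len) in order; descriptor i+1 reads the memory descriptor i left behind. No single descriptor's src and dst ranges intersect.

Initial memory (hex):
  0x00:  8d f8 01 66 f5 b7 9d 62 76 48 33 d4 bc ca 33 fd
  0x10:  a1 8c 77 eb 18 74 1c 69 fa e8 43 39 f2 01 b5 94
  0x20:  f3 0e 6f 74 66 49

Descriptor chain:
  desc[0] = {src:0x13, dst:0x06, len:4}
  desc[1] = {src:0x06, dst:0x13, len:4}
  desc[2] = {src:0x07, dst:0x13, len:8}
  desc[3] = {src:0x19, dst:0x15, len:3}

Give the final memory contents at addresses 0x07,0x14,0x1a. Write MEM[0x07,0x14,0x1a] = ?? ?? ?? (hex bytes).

[0] 0x13->0x06 len=4 : eb 18 74 1c
[1] 0x06->0x13 len=4 : eb 18 74 1c
[2] 0x07->0x13 len=8 : 18 74 1c 33 d4 bc ca 33
[3] 0x19->0x15 len=3 : ca 33 39
query mem[0x07]=0x18, mem[0x14]=0x74, mem[0x1a]=0x33

MEM[0x07,0x14,0x1a] = 18 74 33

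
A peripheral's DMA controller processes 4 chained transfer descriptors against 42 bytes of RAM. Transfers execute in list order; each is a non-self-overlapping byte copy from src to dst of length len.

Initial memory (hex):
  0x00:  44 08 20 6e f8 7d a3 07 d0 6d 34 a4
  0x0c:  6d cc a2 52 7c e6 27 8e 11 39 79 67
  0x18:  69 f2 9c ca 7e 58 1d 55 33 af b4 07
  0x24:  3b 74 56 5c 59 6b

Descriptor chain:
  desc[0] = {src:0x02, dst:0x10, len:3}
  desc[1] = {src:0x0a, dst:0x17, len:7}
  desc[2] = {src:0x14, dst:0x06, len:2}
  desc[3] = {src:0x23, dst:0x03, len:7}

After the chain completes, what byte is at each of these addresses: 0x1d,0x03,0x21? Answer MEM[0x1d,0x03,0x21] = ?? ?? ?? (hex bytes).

[0] 0x02->0x10 len=3 : 20 6e f8
[1] 0x0a->0x17 len=7 : 34 a4 6d cc a2 52 20
[2] 0x14->0x06 len=2 : 11 39
[3] 0x23->0x03 len=7 : 07 3b 74 56 5c 59 6b
query mem[0x1d]=0x20, mem[0x03]=0x07, mem[0x21]=0xaf

MEM[0x1d,0x03,0x21] = 20 07 af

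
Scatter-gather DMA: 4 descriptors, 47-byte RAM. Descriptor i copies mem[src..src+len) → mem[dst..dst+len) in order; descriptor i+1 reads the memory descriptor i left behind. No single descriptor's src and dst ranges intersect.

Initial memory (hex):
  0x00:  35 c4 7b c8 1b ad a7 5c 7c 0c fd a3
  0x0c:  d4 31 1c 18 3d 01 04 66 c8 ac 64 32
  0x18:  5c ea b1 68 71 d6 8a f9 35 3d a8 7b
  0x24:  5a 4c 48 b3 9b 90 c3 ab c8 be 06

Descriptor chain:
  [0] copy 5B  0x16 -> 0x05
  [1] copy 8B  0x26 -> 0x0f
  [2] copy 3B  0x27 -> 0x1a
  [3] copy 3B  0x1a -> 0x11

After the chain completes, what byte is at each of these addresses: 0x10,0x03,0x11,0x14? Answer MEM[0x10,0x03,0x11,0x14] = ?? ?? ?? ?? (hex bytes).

D0: mem[0x05..0x09] <- [64 32 5c ea b1]
D1: mem[0x0f..0x16] <- [48 b3 9b 90 c3 ab c8 be]
D2: mem[0x1a..0x1c] <- [b3 9b 90]
D3: mem[0x11..0x13] <- [b3 9b 90]
query mem[0x10]=0xb3, mem[0x03]=0xc8, mem[0x11]=0xb3, mem[0x14]=0xab

MEM[0x10,0x03,0x11,0x14] = b3 c8 b3 ab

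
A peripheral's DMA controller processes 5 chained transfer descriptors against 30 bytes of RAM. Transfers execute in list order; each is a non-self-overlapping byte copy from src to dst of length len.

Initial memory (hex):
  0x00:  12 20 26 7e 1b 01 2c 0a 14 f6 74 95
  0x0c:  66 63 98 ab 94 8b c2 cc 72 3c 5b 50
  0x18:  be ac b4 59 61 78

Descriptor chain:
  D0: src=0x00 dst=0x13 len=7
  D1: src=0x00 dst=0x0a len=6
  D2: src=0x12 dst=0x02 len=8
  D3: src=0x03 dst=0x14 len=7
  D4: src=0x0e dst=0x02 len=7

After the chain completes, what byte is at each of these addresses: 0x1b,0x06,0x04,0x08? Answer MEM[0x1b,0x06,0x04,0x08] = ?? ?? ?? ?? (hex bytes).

  after D0: wrote 7B at 0x13 = 1220267e1b012c
  after D1: wrote 6B at 0x0a = 1220267e1b01
  after D2: wrote 8B at 0x02 = c21220267e1b012c
  after D3: wrote 7B at 0x14 = 1220267e1b012c
  after D4: wrote 7B at 0x02 = 1b01948bc21212
query mem[0x1b]=0x59, mem[0x06]=0xc2, mem[0x04]=0x94, mem[0x08]=0x12

MEM[0x1b,0x06,0x04,0x08] = 59 c2 94 12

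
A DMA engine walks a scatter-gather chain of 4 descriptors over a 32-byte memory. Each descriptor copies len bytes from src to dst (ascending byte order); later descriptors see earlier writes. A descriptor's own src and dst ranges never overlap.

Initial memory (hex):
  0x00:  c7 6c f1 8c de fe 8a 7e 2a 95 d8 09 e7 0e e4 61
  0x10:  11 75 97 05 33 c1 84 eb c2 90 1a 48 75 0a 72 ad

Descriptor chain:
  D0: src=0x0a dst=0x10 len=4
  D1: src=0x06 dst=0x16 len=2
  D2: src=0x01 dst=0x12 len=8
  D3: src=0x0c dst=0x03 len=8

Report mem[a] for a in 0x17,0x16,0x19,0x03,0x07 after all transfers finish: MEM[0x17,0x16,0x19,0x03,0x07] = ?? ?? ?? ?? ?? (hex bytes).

MEM[0x17,0x16,0x19,0x03,0x07] = 8a fe 2a e7 d8

  after D0: wrote 4B at 0x10 = d809e70e
  after D1: wrote 2B at 0x16 = 8a7e
  after D2: wrote 8B at 0x12 = 6cf18cdefe8a7e2a
  after D3: wrote 8B at 0x03 = e70ee461d8096cf1
query mem[0x17]=0x8a, mem[0x16]=0xfe, mem[0x19]=0x2a, mem[0x03]=0xe7, mem[0x07]=0xd8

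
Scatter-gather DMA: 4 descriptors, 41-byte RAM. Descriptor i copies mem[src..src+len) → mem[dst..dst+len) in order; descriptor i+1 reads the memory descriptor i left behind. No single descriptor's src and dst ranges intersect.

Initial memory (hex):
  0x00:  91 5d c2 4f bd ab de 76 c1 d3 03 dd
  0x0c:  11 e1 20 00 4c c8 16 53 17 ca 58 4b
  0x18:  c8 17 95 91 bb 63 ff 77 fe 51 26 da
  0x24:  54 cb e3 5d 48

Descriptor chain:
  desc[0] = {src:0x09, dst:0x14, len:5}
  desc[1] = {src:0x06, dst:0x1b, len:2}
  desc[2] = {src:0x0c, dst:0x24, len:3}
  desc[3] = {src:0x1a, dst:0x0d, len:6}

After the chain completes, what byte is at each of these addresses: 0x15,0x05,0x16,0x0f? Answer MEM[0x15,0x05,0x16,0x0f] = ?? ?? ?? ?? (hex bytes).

#0 dst[0x14+5] := {0xd3,0x03,0xdd,0x11,0xe1}
#1 dst[0x1b+2] := {0xde,0x76}
#2 dst[0x24+3] := {0x11,0xe1,0x20}
#3 dst[0x0d+6] := {0x95,0xde,0x76,0x63,0xff,0x77}
query mem[0x15]=0x03, mem[0x05]=0xab, mem[0x16]=0xdd, mem[0x0f]=0x76

MEM[0x15,0x05,0x16,0x0f] = 03 ab dd 76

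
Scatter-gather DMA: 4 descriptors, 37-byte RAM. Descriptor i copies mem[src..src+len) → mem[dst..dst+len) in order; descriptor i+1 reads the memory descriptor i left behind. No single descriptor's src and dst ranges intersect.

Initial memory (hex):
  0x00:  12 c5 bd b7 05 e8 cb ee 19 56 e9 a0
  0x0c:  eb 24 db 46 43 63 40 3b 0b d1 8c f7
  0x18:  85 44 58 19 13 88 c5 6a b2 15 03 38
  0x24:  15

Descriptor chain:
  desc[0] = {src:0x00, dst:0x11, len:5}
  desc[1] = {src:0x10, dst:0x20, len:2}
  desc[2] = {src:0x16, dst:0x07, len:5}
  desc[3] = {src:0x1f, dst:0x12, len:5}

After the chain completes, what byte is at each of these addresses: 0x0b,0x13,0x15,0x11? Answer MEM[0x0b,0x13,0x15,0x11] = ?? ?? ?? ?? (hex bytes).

MEM[0x0b,0x13,0x15,0x11] = 58 43 03 12

#0 dst[0x11+5] := {0x12,0xc5,0xbd,0xb7,0x05}
#1 dst[0x20+2] := {0x43,0x12}
#2 dst[0x07+5] := {0x8c,0xf7,0x85,0x44,0x58}
#3 dst[0x12+5] := {0x6a,0x43,0x12,0x03,0x38}
query mem[0x0b]=0x58, mem[0x13]=0x43, mem[0x15]=0x03, mem[0x11]=0x12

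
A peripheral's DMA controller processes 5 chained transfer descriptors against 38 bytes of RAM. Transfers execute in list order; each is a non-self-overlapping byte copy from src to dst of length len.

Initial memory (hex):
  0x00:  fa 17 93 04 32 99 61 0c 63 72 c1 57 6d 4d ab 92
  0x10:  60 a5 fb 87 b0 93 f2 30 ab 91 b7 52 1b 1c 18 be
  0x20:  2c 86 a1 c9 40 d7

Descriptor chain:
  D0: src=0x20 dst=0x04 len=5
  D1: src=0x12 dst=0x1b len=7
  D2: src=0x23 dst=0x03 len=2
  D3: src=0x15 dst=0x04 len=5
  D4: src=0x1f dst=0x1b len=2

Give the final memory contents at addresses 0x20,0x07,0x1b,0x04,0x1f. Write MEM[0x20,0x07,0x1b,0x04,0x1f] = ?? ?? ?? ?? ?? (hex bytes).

MEM[0x20,0x07,0x1b,0x04,0x1f] = 30 ab f2 93 f2

  after D0: wrote 5B at 0x04 = 2c86a1c940
  after D1: wrote 7B at 0x1b = fb87b093f230ab
  after D2: wrote 2B at 0x03 = c940
  after D3: wrote 5B at 0x04 = 93f230ab91
  after D4: wrote 2B at 0x1b = f230
query mem[0x20]=0x30, mem[0x07]=0xab, mem[0x1b]=0xf2, mem[0x04]=0x93, mem[0x1f]=0xf2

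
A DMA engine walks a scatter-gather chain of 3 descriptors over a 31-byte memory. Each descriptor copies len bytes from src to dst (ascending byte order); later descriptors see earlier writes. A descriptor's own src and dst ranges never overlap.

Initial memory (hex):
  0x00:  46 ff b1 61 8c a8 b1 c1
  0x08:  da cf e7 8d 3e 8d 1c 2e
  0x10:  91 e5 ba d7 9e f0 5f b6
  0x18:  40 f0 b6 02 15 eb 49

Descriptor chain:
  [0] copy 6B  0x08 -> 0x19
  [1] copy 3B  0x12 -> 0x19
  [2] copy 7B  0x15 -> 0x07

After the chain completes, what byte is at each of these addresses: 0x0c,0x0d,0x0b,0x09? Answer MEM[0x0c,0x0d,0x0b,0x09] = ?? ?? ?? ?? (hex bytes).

MEM[0x0c,0x0d,0x0b,0x09] = d7 9e ba b6

[0] 0x08->0x19 len=6 : da cf e7 8d 3e 8d
[1] 0x12->0x19 len=3 : ba d7 9e
[2] 0x15->0x07 len=7 : f0 5f b6 40 ba d7 9e
query mem[0x0c]=0xd7, mem[0x0d]=0x9e, mem[0x0b]=0xba, mem[0x09]=0xb6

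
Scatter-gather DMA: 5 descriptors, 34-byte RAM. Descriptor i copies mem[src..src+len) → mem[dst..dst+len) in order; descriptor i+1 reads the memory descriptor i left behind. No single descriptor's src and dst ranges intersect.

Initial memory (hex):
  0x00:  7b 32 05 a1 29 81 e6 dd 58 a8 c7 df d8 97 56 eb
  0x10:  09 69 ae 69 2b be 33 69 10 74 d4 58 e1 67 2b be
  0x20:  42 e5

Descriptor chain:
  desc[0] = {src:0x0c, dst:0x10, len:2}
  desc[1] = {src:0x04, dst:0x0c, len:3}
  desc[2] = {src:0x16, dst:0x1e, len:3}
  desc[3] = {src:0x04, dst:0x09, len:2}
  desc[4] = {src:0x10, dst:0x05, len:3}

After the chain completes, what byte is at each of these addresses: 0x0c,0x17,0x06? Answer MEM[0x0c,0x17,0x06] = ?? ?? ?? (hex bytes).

MEM[0x0c,0x17,0x06] = 29 69 97

  after D0: wrote 2B at 0x10 = d897
  after D1: wrote 3B at 0x0c = 2981e6
  after D2: wrote 3B at 0x1e = 336910
  after D3: wrote 2B at 0x09 = 2981
  after D4: wrote 3B at 0x05 = d897ae
query mem[0x0c]=0x29, mem[0x17]=0x69, mem[0x06]=0x97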